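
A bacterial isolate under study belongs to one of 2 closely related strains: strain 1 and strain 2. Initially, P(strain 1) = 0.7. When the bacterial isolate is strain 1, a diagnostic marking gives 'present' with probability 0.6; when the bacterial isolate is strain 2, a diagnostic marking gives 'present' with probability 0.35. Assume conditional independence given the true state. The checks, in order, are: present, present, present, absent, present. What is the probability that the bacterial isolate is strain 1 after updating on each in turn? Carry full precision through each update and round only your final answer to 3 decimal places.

Apply Bayes' rule sequentially, carrying P(strain 1) forward.
After 'present': P(strain 1) = 0.6·0.7000 / (0.6·0.7000 + 0.35·0.3000) ≈ 0.8000
After 'present': P(strain 1) = 0.6·0.8000 / (0.6·0.8000 + 0.35·0.2000) ≈ 0.8727
After 'present': P(strain 1) = 0.6·0.8727 / (0.6·0.8727 + 0.35·0.1273) ≈ 0.9216
After 'absent': P(strain 1) = 0.4·0.9216 / (0.4·0.9216 + 0.65·0.0784) ≈ 0.8786
After 'present': P(strain 1) = 0.6·0.8786 / (0.6·0.8786 + 0.35·0.1214) ≈ 0.9254

0.925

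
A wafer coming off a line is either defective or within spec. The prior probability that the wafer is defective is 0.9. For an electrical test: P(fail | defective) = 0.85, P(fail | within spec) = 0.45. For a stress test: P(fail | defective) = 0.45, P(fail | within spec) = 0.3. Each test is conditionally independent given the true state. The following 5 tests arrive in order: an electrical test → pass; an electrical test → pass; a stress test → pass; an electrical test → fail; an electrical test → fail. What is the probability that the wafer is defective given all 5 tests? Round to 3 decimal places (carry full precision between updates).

0.652

After an electrical test='pass': P(defective) = 0.15·0.9000 / (0.15·0.9000 + 0.55·0.1000) ≈ 0.7105
After an electrical test='pass': P(defective) = 0.15·0.7105 / (0.15·0.7105 + 0.55·0.2895) ≈ 0.4010
After a stress test='pass': P(defective) = 0.55·0.4010 / (0.55·0.4010 + 0.7·0.5990) ≈ 0.3447
After an electrical test='fail': P(defective) = 0.85·0.3447 / (0.85·0.3447 + 0.45·0.6553) ≈ 0.4984
After an electrical test='fail': P(defective) = 0.85·0.4984 / (0.85·0.4984 + 0.45·0.5016) ≈ 0.6524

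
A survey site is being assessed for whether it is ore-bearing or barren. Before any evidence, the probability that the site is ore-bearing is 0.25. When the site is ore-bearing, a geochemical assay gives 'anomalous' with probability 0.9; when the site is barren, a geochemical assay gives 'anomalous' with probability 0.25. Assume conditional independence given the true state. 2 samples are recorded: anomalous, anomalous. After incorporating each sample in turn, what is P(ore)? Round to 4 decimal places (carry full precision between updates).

After 'anomalous': P(ore) = 0.9·0.2500 / (0.9·0.2500 + 0.25·0.7500) ≈ 0.5455
After 'anomalous': P(ore) = 0.9·0.5455 / (0.9·0.5455 + 0.25·0.4545) ≈ 0.8120

0.8120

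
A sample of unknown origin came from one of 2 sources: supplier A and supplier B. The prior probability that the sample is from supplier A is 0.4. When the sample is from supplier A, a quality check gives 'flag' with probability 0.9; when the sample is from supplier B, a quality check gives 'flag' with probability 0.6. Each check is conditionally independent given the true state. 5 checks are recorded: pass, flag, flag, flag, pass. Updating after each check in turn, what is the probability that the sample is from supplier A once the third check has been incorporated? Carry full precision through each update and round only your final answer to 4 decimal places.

Each posterior becomes the prior for the next update.
After 'pass': P(supplier A) = 0.1·0.4000 / (0.1·0.4000 + 0.4·0.6000) ≈ 0.1429
After 'flag': P(supplier A) = 0.9·0.1429 / (0.9·0.1429 + 0.6·0.8571) ≈ 0.2000
After 'flag': P(supplier A) = 0.9·0.2000 / (0.9·0.2000 + 0.6·0.8000) ≈ 0.2727

0.2727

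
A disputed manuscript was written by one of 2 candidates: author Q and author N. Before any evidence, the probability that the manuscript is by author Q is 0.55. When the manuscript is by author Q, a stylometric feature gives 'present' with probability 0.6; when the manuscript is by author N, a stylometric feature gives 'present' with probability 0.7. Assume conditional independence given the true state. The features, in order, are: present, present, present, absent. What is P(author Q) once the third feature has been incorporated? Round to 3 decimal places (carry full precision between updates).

0.435

After 'present': P(author Q) = 0.6·0.5500 / (0.6·0.5500 + 0.7·0.4500) ≈ 0.5116
After 'present': P(author Q) = 0.6·0.5116 / (0.6·0.5116 + 0.7·0.4884) ≈ 0.4731
After 'present': P(author Q) = 0.6·0.4731 / (0.6·0.4731 + 0.7·0.5269) ≈ 0.4349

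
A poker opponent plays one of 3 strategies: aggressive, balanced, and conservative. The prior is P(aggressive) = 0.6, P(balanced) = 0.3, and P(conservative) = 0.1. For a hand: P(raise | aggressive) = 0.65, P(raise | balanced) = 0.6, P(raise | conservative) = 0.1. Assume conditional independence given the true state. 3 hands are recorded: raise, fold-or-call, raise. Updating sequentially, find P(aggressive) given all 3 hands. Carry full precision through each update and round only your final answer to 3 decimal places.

0.668

After 'raise': normaliser = 0.65·0.6000 + 0.6·0.3000 + 0.1·0.1000; P(aggressive) ≈ 0.6724, P(balanced) ≈ 0.3103, P(conservative) ≈ 0.0172
After 'fold-or-call': normaliser = 0.35·0.6724 + 0.4·0.3103 + 0.9·0.0172; P(aggressive) ≈ 0.6276, P(balanced) ≈ 0.3310, P(conservative) ≈ 0.0414
After 'raise': normaliser = 0.65·0.6276 + 0.6·0.3310 + 0.1·0.0414; P(aggressive) ≈ 0.6680, P(balanced) ≈ 0.3252, P(conservative) ≈ 0.0068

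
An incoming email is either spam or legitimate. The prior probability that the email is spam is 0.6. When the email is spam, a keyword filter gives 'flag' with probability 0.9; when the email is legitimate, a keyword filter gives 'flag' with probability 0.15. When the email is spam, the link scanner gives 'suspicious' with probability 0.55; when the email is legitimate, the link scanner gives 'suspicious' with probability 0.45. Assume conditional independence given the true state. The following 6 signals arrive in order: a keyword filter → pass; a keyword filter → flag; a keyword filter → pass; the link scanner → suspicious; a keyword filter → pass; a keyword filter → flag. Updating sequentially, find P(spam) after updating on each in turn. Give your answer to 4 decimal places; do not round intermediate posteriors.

0.0970

Each posterior becomes the prior for the next update.
After a keyword filter='pass': P(spam) = 0.1·0.6000 / (0.1·0.6000 + 0.85·0.4000) ≈ 0.1500
After a keyword filter='flag': P(spam) = 0.9·0.1500 / (0.9·0.1500 + 0.15·0.8500) ≈ 0.5143
After a keyword filter='pass': P(spam) = 0.1·0.5143 / (0.1·0.5143 + 0.85·0.4857) ≈ 0.1108
After the link scanner='suspicious': P(spam) = 0.55·0.1108 / (0.55·0.1108 + 0.45·0.8892) ≈ 0.1321
After a keyword filter='pass': P(spam) = 0.1·0.1321 / (0.1·0.1321 + 0.85·0.8679) ≈ 0.0176
After a keyword filter='flag': P(spam) = 0.9·0.0176 / (0.9·0.0176 + 0.15·0.9824) ≈ 0.0970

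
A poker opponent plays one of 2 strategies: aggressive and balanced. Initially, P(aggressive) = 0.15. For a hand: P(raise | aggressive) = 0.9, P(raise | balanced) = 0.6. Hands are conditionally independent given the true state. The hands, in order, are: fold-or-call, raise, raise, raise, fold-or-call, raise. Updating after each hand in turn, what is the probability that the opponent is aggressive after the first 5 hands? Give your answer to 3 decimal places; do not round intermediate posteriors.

After 'fold-or-call': P(aggressive) = 0.1·0.1500 / (0.1·0.1500 + 0.4·0.8500) ≈ 0.0423
After 'raise': P(aggressive) = 0.9·0.0423 / (0.9·0.0423 + 0.6·0.9577) ≈ 0.0621
After 'raise': P(aggressive) = 0.9·0.0621 / (0.9·0.0621 + 0.6·0.9379) ≈ 0.0903
After 'raise': P(aggressive) = 0.9·0.0903 / (0.9·0.0903 + 0.6·0.9097) ≈ 0.1296
After 'fold-or-call': P(aggressive) = 0.1·0.1296 / (0.1·0.1296 + 0.4·0.8704) ≈ 0.0359

0.036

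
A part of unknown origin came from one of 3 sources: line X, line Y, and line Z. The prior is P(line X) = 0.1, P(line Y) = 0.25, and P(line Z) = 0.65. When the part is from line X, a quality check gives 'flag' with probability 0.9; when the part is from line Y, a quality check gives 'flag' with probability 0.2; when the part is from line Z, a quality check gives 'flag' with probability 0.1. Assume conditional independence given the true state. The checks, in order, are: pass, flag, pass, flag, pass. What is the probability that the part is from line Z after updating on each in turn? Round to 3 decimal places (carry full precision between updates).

0.477

After 'pass': normaliser = 0.1·0.1000 + 0.8·0.2500 + 0.9·0.6500; P(line X) ≈ 0.0126, P(line Y) ≈ 0.2516, P(line Z) ≈ 0.7358
After 'flag': normaliser = 0.9·0.0126 + 0.2·0.2516 + 0.1·0.7358; P(line X) ≈ 0.0837, P(line Y) ≈ 0.3721, P(line Z) ≈ 0.5442
After 'pass': normaliser = 0.1·0.0837 + 0.8·0.3721 + 0.9·0.5442; P(line X) ≈ 0.0105, P(line Y) ≈ 0.3741, P(line Z) ≈ 0.6154
After 'flag': normaliser = 0.9·0.0105 + 0.2·0.3741 + 0.1·0.6154; P(line X) ≈ 0.0649, P(line Y) ≈ 0.5130, P(line Z) ≈ 0.4220
After 'pass': normaliser = 0.1·0.0649 + 0.8·0.5130 + 0.9·0.4220; P(line X) ≈ 0.0081, P(line Y) ≈ 0.5151, P(line Z) ≈ 0.4767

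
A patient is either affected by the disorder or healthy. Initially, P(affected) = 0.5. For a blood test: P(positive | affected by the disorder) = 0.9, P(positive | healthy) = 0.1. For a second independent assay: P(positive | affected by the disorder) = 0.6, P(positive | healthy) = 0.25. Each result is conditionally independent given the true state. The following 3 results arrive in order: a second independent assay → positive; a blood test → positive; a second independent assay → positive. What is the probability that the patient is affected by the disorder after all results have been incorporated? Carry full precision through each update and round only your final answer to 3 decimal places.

After a second independent assay='positive': P(affected) = 0.6·0.5000 / (0.6·0.5000 + 0.25·0.5000) ≈ 0.7059
After a blood test='positive': P(affected) = 0.9·0.7059 / (0.9·0.7059 + 0.1·0.2941) ≈ 0.9558
After a second independent assay='positive': P(affected) = 0.6·0.9558 / (0.6·0.9558 + 0.25·0.0442) ≈ 0.9811

0.981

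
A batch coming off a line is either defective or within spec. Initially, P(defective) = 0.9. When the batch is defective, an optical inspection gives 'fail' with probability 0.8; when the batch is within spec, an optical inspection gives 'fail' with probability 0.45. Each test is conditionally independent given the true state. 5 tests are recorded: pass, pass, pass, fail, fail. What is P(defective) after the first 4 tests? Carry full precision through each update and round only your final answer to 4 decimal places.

0.4348

After 'pass': P(defective) = 0.2·0.9000 / (0.2·0.9000 + 0.55·0.1000) ≈ 0.7660
After 'pass': P(defective) = 0.2·0.7660 / (0.2·0.7660 + 0.55·0.2340) ≈ 0.5434
After 'pass': P(defective) = 0.2·0.5434 / (0.2·0.5434 + 0.55·0.4566) ≈ 0.3020
After 'fail': P(defective) = 0.8·0.3020 / (0.8·0.3020 + 0.45·0.6980) ≈ 0.4348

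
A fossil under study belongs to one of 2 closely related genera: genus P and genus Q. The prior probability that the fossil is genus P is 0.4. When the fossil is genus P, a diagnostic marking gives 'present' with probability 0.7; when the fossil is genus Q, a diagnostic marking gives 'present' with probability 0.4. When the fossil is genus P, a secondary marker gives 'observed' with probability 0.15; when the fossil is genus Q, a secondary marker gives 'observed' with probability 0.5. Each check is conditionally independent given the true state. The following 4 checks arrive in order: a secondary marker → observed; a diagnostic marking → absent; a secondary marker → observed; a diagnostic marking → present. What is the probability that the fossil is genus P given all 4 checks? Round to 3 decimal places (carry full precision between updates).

After a secondary marker='observed': P(genus P) = 0.15·0.4000 / (0.15·0.4000 + 0.5·0.6000) ≈ 0.1667
After a diagnostic marking='absent': P(genus P) = 0.3·0.1667 / (0.3·0.1667 + 0.6·0.8333) ≈ 0.0909
After a secondary marker='observed': P(genus P) = 0.15·0.0909 / (0.15·0.0909 + 0.5·0.9091) ≈ 0.0291
After a diagnostic marking='present': P(genus P) = 0.7·0.0291 / (0.7·0.0291 + 0.4·0.9709) ≈ 0.0499

0.050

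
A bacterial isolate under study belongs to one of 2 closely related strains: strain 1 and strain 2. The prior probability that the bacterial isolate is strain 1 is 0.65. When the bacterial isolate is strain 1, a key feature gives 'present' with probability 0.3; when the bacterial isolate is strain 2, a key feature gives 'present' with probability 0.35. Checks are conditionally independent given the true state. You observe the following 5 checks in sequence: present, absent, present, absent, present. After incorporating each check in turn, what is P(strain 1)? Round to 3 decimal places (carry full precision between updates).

After 'present': P(strain 1) = 0.3·0.6500 / (0.3·0.6500 + 0.35·0.3500) ≈ 0.6142
After 'absent': P(strain 1) = 0.7·0.6142 / (0.7·0.6142 + 0.65·0.3858) ≈ 0.6316
After 'present': P(strain 1) = 0.3·0.6316 / (0.3·0.6316 + 0.35·0.3684) ≈ 0.5950
After 'absent': P(strain 1) = 0.7·0.5950 / (0.7·0.5950 + 0.65·0.4050) ≈ 0.6128
After 'present': P(strain 1) = 0.3·0.6128 / (0.3·0.6128 + 0.35·0.3872) ≈ 0.5756

0.576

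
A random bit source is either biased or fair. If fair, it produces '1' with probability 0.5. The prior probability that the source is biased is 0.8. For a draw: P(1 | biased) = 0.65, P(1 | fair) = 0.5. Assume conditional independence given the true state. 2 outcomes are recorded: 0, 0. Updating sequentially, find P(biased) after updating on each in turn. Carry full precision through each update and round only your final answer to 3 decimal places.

0.662

After '0': P(biased) = 0.35·0.8000 / (0.35·0.8000 + 0.5·0.2000) ≈ 0.7368
After '0': P(biased) = 0.35·0.7368 / (0.35·0.7368 + 0.5·0.2632) ≈ 0.6622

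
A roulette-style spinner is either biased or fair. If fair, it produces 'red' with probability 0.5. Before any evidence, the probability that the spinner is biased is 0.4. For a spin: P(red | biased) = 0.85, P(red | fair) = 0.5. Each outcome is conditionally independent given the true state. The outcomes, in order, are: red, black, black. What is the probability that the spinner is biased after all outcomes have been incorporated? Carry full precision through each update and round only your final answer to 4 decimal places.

After 'red': P(biased) = 0.85·0.4000 / (0.85·0.4000 + 0.5·0.6000) ≈ 0.5312
After 'black': P(biased) = 0.15·0.5312 / (0.15·0.5312 + 0.5·0.4688) ≈ 0.2537
After 'black': P(biased) = 0.15·0.2537 / (0.15·0.2537 + 0.5·0.7463) ≈ 0.0926

0.0926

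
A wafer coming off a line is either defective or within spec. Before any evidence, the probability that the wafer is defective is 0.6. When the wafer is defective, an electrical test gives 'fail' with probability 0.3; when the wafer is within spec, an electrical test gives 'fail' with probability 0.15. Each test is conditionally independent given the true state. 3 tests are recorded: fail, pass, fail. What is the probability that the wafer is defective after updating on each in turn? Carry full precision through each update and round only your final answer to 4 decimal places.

0.8317

Each posterior becomes the prior for the next update.
After 'fail': P(defective) = 0.3·0.6000 / (0.3·0.6000 + 0.15·0.4000) ≈ 0.7500
After 'pass': P(defective) = 0.7·0.7500 / (0.7·0.7500 + 0.85·0.2500) ≈ 0.7119
After 'fail': P(defective) = 0.3·0.7119 / (0.3·0.7119 + 0.15·0.2881) ≈ 0.8317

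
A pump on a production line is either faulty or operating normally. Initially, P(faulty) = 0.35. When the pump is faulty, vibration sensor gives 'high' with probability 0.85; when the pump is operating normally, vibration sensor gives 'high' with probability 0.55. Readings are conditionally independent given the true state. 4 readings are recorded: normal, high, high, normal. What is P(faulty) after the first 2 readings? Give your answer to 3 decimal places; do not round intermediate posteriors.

After 'normal': P(faulty) = 0.15·0.3500 / (0.15·0.3500 + 0.45·0.6500) ≈ 0.1522
After 'high': P(faulty) = 0.85·0.1522 / (0.85·0.1522 + 0.55·0.8478) ≈ 0.2172

0.217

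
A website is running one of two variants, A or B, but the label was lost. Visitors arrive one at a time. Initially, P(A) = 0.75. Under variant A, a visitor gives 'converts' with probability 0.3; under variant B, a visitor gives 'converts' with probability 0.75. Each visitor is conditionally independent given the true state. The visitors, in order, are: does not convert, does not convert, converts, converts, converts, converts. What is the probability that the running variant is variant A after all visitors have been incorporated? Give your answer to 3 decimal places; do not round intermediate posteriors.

0.376

Each posterior becomes the prior for the next update.
After 'does not convert': P(A) = 0.7·0.7500 / (0.7·0.7500 + 0.25·0.2500) ≈ 0.8936
After 'does not convert': P(A) = 0.7·0.8936 / (0.7·0.8936 + 0.25·0.1064) ≈ 0.9592
After 'converts': P(A) = 0.3·0.9592 / (0.3·0.9592 + 0.75·0.0408) ≈ 0.9039
After 'converts': P(A) = 0.3·0.9039 / (0.3·0.9039 + 0.75·0.0961) ≈ 0.7901
After 'converts': P(A) = 0.3·0.7901 / (0.3·0.7901 + 0.75·0.2099) ≈ 0.6008
After 'converts': P(A) = 0.3·0.6008 / (0.3·0.6008 + 0.75·0.3992) ≈ 0.3758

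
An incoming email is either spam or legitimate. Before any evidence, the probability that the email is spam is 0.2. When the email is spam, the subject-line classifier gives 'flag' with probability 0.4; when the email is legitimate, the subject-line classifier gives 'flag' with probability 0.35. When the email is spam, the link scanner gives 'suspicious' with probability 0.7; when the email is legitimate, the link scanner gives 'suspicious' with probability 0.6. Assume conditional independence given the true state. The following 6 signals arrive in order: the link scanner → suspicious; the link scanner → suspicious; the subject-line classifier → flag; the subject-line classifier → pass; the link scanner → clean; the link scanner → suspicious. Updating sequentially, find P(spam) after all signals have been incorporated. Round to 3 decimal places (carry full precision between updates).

After the link scanner='suspicious': P(spam) = 0.7·0.2000 / (0.7·0.2000 + 0.6·0.8000) ≈ 0.2258
After the link scanner='suspicious': P(spam) = 0.7·0.2258 / (0.7·0.2258 + 0.6·0.7742) ≈ 0.2539
After the subject-line classifier='flag': P(spam) = 0.4·0.2539 / (0.4·0.2539 + 0.35·0.7461) ≈ 0.2800
After the subject-line classifier='pass': P(spam) = 0.6·0.2800 / (0.6·0.2800 + 0.65·0.7200) ≈ 0.2642
After the link scanner='clean': P(spam) = 0.3·0.2642 / (0.3·0.2642 + 0.4·0.7358) ≈ 0.2121
After the link scanner='suspicious': P(spam) = 0.7·0.2121 / (0.7·0.2121 + 0.6·0.7879) ≈ 0.2390

0.239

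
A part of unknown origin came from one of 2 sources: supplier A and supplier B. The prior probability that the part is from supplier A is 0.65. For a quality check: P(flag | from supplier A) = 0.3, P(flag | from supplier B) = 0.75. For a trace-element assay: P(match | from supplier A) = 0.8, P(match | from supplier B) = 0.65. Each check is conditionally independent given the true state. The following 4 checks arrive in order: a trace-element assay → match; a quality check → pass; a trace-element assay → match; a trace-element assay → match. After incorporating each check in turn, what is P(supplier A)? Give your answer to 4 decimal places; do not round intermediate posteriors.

Each posterior becomes the prior for the next update.
After a trace-element assay='match': P(supplier A) = 0.8·0.6500 / (0.8·0.6500 + 0.65·0.3500) ≈ 0.6957
After a quality check='pass': P(supplier A) = 0.7·0.6957 / (0.7·0.6957 + 0.25·0.3043) ≈ 0.8649
After a trace-element assay='match': P(supplier A) = 0.8·0.8649 / (0.8·0.8649 + 0.65·0.1351) ≈ 0.8873
After a trace-element assay='match': P(supplier A) = 0.8·0.8873 / (0.8·0.8873 + 0.65·0.1127) ≈ 0.9065

0.9065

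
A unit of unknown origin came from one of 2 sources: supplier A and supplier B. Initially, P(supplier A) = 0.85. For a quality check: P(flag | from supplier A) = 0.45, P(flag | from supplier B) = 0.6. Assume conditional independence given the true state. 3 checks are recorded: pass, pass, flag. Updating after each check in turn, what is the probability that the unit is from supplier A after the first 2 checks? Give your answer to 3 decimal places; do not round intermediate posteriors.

After 'pass': P(supplier A) = 0.55·0.8500 / (0.55·0.8500 + 0.4·0.1500) ≈ 0.8863
After 'pass': P(supplier A) = 0.55·0.8863 / (0.55·0.8863 + 0.4·0.1137) ≈ 0.9146

0.915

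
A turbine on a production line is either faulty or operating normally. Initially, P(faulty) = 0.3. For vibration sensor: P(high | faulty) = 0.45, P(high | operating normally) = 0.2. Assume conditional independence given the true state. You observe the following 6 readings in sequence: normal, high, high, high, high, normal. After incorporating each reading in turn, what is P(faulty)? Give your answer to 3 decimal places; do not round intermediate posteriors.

0.838

Apply Bayes' rule sequentially, carrying P(faulty) forward.
After 'normal': P(faulty) = 0.55·0.3000 / (0.55·0.3000 + 0.8·0.7000) ≈ 0.2276
After 'high': P(faulty) = 0.45·0.2276 / (0.45·0.2276 + 0.2·0.7724) ≈ 0.3987
After 'high': P(faulty) = 0.45·0.3987 / (0.45·0.3987 + 0.2·0.6013) ≈ 0.5987
After 'high': P(faulty) = 0.45·0.5987 / (0.45·0.5987 + 0.2·0.4013) ≈ 0.7704
After 'high': P(faulty) = 0.45·0.7704 / (0.45·0.7704 + 0.2·0.2296) ≈ 0.8831
After 'normal': P(faulty) = 0.55·0.8831 / (0.55·0.8831 + 0.8·0.1169) ≈ 0.8385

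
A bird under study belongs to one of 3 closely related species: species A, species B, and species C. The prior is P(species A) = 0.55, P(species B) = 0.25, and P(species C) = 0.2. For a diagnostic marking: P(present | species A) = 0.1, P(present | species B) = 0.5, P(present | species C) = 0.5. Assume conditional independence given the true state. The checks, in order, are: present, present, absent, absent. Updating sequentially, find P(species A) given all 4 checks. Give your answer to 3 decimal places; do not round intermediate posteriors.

After 'present': normaliser = 0.1·0.5500 + 0.5·0.2500 + 0.5·0.2000; P(species A) ≈ 0.1964, P(species B) ≈ 0.4464, P(species C) ≈ 0.3571
After 'present': normaliser = 0.1·0.1964 + 0.5·0.4464 + 0.5·0.3571; P(species A) ≈ 0.0466, P(species B) ≈ 0.5297, P(species C) ≈ 0.4237
After 'absent': normaliser = 0.9·0.0466 + 0.5·0.5297 + 0.5·0.4237; P(species A) ≈ 0.0809, P(species B) ≈ 0.5106, P(species C) ≈ 0.4085
After 'absent': normaliser = 0.9·0.0809 + 0.5·0.5106 + 0.5·0.4085; P(species A) ≈ 0.1367, P(species B) ≈ 0.4796, P(species C) ≈ 0.3837

0.137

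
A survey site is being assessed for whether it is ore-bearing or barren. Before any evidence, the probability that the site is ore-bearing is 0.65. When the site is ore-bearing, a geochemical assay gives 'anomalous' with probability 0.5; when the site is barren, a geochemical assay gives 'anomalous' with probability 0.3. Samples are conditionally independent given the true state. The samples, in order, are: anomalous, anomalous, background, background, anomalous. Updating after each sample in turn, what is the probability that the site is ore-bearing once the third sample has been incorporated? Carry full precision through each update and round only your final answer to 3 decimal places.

0.787

Each posterior becomes the prior for the next update.
After 'anomalous': P(ore) = 0.5·0.6500 / (0.5·0.6500 + 0.3·0.3500) ≈ 0.7558
After 'anomalous': P(ore) = 0.5·0.7558 / (0.5·0.7558 + 0.3·0.2442) ≈ 0.8376
After 'background': P(ore) = 0.5·0.8376 / (0.5·0.8376 + 0.7·0.1624) ≈ 0.7865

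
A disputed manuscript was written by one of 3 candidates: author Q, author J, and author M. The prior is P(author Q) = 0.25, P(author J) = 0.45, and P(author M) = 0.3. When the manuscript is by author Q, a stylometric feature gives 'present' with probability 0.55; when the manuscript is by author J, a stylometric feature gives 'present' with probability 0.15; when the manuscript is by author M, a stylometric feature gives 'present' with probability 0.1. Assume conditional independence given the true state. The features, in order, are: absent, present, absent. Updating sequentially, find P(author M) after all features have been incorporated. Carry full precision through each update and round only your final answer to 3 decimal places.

0.241

After 'absent': normaliser = 0.45·0.2500 + 0.85·0.4500 + 0.9·0.3000; P(author Q) ≈ 0.1471, P(author J) ≈ 0.5000, P(author M) ≈ 0.3529
After 'present': normaliser = 0.55·0.1471 + 0.15·0.5000 + 0.1·0.3529; P(author Q) ≈ 0.4231, P(author J) ≈ 0.3923, P(author M) ≈ 0.1846
After 'absent': normaliser = 0.45·0.4231 + 0.85·0.3923 + 0.9·0.1846; P(author Q) ≈ 0.2759, P(author J) ≈ 0.4833, P(author M) ≈ 0.2408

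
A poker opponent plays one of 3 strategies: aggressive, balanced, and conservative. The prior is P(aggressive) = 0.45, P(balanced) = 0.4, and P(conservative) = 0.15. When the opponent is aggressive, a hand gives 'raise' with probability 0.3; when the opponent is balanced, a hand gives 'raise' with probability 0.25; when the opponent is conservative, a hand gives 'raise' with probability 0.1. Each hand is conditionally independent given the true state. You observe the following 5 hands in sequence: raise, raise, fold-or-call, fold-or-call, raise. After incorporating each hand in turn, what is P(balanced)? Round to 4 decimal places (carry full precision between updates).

0.3666

After 'raise': normaliser = 0.3·0.4500 + 0.25·0.4000 + 0.1·0.1500; P(aggressive) ≈ 0.5400, P(balanced) ≈ 0.4000, P(conservative) ≈ 0.0600
After 'raise': normaliser = 0.3·0.5400 + 0.25·0.4000 + 0.1·0.0600; P(aggressive) ≈ 0.6045, P(balanced) ≈ 0.3731, P(conservative) ≈ 0.0224
After 'fold-or-call': normaliser = 0.7·0.6045 + 0.75·0.3731 + 0.9·0.0224; P(aggressive) ≈ 0.5851, P(balanced) ≈ 0.3870, P(conservative) ≈ 0.0279
After 'fold-or-call': normaliser = 0.7·0.5851 + 0.75·0.3870 + 0.9·0.0279; P(aggressive) ≈ 0.5650, P(balanced) ≈ 0.4004, P(conservative) ≈ 0.0346
After 'raise': normaliser = 0.3·0.5650 + 0.25·0.4004 + 0.1·0.0346; P(aggressive) ≈ 0.6208, P(balanced) ≈ 0.3666, P(conservative) ≈ 0.0127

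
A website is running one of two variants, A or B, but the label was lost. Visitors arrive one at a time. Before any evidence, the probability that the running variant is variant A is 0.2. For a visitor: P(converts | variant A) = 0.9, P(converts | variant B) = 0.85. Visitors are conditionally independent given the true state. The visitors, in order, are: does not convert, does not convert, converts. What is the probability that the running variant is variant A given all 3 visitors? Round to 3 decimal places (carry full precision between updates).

After 'does not convert': P(A) = 0.1·0.2000 / (0.1·0.2000 + 0.15·0.8000) ≈ 0.1429
After 'does not convert': P(A) = 0.1·0.1429 / (0.1·0.1429 + 0.15·0.8571) ≈ 0.1000
After 'converts': P(A) = 0.9·0.1000 / (0.9·0.1000 + 0.85·0.9000) ≈ 0.1053

0.105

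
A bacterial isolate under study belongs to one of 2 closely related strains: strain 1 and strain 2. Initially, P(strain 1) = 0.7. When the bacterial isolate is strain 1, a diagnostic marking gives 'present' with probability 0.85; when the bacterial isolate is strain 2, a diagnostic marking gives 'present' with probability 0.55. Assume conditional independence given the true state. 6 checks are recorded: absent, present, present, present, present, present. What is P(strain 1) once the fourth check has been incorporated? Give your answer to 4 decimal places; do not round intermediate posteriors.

After 'absent': P(strain 1) = 0.15·0.7000 / (0.15·0.7000 + 0.45·0.3000) ≈ 0.4375
After 'present': P(strain 1) = 0.85·0.4375 / (0.85·0.4375 + 0.55·0.5625) ≈ 0.5459
After 'present': P(strain 1) = 0.85·0.5459 / (0.85·0.5459 + 0.55·0.4541) ≈ 0.6501
After 'present': P(strain 1) = 0.85·0.6501 / (0.85·0.6501 + 0.55·0.3499) ≈ 0.7417

0.7417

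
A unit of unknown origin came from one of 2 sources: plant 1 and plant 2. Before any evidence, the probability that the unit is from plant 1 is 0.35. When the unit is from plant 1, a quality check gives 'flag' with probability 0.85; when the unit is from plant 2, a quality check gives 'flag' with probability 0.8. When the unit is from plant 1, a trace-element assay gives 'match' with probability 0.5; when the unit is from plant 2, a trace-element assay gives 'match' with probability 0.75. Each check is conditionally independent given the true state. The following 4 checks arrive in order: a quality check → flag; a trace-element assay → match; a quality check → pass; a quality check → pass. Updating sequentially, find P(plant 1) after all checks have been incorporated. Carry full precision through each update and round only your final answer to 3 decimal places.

After a quality check='flag': P(plant 1) = 0.85·0.3500 / (0.85·0.3500 + 0.8·0.6500) ≈ 0.3639
After a trace-element assay='match': P(plant 1) = 0.5·0.3639 / (0.5·0.3639 + 0.75·0.6361) ≈ 0.2761
After a quality check='pass': P(plant 1) = 0.15·0.2761 / (0.15·0.2761 + 0.2·0.7239) ≈ 0.2224
After a quality check='pass': P(plant 1) = 0.15·0.2224 / (0.15·0.2224 + 0.2·0.7776) ≈ 0.1766

0.177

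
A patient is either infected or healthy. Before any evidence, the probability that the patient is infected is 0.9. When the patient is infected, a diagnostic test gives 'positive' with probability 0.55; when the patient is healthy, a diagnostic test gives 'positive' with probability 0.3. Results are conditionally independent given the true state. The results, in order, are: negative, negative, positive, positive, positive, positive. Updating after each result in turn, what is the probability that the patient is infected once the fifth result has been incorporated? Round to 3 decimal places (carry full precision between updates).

0.958

Apply Bayes' rule sequentially, carrying P(infected) forward.
After 'negative': P(infected) = 0.45·0.9000 / (0.45·0.9000 + 0.7·0.1000) ≈ 0.8526
After 'negative': P(infected) = 0.45·0.8526 / (0.45·0.8526 + 0.7·0.1474) ≈ 0.7881
After 'positive': P(infected) = 0.55·0.7881 / (0.55·0.7881 + 0.3·0.2119) ≈ 0.8721
After 'positive': P(infected) = 0.55·0.8721 / (0.55·0.8721 + 0.3·0.1279) ≈ 0.9259
After 'positive': P(infected) = 0.55·0.9259 / (0.55·0.9259 + 0.3·0.0741) ≈ 0.9582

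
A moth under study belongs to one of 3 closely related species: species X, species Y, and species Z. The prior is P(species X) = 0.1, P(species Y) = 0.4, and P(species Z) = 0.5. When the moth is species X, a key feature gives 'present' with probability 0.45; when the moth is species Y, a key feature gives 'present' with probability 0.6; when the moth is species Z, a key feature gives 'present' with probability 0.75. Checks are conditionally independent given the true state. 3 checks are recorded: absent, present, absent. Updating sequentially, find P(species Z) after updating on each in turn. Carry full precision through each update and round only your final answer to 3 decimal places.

After 'absent': normaliser = 0.55·0.1000 + 0.4·0.4000 + 0.25·0.5000; P(species X) ≈ 0.1618, P(species Y) ≈ 0.4706, P(species Z) ≈ 0.3676
After 'present': normaliser = 0.45·0.1618 + 0.6·0.4706 + 0.75·0.3676; P(species X) ≈ 0.1154, P(species Y) ≈ 0.4476, P(species Z) ≈ 0.4371
After 'absent': normaliser = 0.55·0.1154 + 0.4·0.4476 + 0.25·0.4371; P(species X) ≈ 0.1804, P(species Y) ≈ 0.5089, P(species Z) ≈ 0.3106

0.311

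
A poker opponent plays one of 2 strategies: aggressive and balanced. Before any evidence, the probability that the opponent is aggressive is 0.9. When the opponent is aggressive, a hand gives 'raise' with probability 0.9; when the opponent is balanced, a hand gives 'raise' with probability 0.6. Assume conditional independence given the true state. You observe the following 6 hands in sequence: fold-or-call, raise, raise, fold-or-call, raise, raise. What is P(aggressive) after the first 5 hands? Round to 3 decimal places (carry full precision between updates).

0.655

After 'fold-or-call': P(aggressive) = 0.1·0.9000 / (0.1·0.9000 + 0.4·0.1000) ≈ 0.6923
After 'raise': P(aggressive) = 0.9·0.6923 / (0.9·0.6923 + 0.6·0.3077) ≈ 0.7714
After 'raise': P(aggressive) = 0.9·0.7714 / (0.9·0.7714 + 0.6·0.2286) ≈ 0.8351
After 'fold-or-call': P(aggressive) = 0.1·0.8351 / (0.1·0.8351 + 0.4·0.1649) ≈ 0.5586
After 'raise': P(aggressive) = 0.9·0.5586 / (0.9·0.5586 + 0.6·0.4414) ≈ 0.6550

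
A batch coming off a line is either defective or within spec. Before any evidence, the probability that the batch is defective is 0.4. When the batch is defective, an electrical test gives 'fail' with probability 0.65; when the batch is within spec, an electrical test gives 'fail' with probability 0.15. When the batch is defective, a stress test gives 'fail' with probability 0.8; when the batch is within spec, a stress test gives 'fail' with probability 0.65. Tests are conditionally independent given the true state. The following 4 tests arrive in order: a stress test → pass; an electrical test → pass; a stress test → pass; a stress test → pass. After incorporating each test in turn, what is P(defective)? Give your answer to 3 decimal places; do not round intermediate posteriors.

0.049

After a stress test='pass': P(defective) = 0.2·0.4000 / (0.2·0.4000 + 0.35·0.6000) ≈ 0.2759
After an electrical test='pass': P(defective) = 0.35·0.2759 / (0.35·0.2759 + 0.85·0.7241) ≈ 0.1356
After a stress test='pass': P(defective) = 0.2·0.1356 / (0.2·0.1356 + 0.35·0.8644) ≈ 0.0823
After a stress test='pass': P(defective) = 0.2·0.0823 / (0.2·0.0823 + 0.35·0.9177) ≈ 0.0487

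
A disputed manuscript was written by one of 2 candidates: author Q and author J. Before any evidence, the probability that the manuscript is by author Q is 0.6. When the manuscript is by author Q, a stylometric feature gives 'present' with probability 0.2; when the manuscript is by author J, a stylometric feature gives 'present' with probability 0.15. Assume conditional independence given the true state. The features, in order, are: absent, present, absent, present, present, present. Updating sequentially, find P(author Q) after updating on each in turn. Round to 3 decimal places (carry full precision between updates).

0.808

After 'absent': P(author Q) = 0.8·0.6000 / (0.8·0.6000 + 0.85·0.4000) ≈ 0.5854
After 'present': P(author Q) = 0.2·0.5854 / (0.2·0.5854 + 0.15·0.4146) ≈ 0.6531
After 'absent': P(author Q) = 0.8·0.6531 / (0.8·0.6531 + 0.85·0.3469) ≈ 0.6392
After 'present': P(author Q) = 0.2·0.6392 / (0.2·0.6392 + 0.15·0.3608) ≈ 0.7026
After 'present': P(author Q) = 0.2·0.7026 / (0.2·0.7026 + 0.15·0.2974) ≈ 0.7590
After 'present': P(author Q) = 0.2·0.7590 / (0.2·0.7590 + 0.15·0.2410) ≈ 0.8077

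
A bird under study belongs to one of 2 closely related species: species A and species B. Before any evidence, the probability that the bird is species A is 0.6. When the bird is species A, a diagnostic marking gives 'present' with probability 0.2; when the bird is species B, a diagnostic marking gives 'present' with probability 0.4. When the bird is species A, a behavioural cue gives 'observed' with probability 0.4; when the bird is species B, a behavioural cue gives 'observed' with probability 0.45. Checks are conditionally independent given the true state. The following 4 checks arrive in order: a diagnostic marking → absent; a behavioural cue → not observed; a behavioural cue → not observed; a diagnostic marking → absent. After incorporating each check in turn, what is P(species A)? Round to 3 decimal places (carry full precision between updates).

0.760

After a diagnostic marking='absent': P(species A) = 0.8·0.6000 / (0.8·0.6000 + 0.6·0.4000) ≈ 0.6667
After a behavioural cue='not observed': P(species A) = 0.6·0.6667 / (0.6·0.6667 + 0.55·0.3333) ≈ 0.6857
After a behavioural cue='not observed': P(species A) = 0.6·0.6857 / (0.6·0.6857 + 0.55·0.3143) ≈ 0.7042
After a diagnostic marking='absent': P(species A) = 0.8·0.7042 / (0.8·0.7042 + 0.6·0.2958) ≈ 0.7604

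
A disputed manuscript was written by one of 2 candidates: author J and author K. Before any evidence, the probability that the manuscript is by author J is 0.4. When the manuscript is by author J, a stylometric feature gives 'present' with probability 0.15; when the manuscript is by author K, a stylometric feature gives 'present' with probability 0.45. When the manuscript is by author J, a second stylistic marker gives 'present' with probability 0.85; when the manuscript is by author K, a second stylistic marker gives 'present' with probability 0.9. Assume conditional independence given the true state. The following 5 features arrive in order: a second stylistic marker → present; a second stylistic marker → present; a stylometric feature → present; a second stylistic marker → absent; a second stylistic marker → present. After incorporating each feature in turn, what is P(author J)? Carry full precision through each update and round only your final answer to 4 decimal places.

Each posterior becomes the prior for the next update.
After a second stylistic marker='present': P(author J) = 0.85·0.4000 / (0.85·0.4000 + 0.9·0.6000) ≈ 0.3864
After a second stylistic marker='present': P(author J) = 0.85·0.3864 / (0.85·0.3864 + 0.9·0.6136) ≈ 0.3729
After a stylometric feature='present': P(author J) = 0.15·0.3729 / (0.15·0.3729 + 0.45·0.6271) ≈ 0.1654
After a second stylistic marker='absent': P(author J) = 0.15·0.1654 / (0.15·0.1654 + 0.1·0.8346) ≈ 0.2292
After a second stylistic marker='present': P(author J) = 0.85·0.2292 / (0.85·0.2292 + 0.9·0.7708) ≈ 0.2192

0.2192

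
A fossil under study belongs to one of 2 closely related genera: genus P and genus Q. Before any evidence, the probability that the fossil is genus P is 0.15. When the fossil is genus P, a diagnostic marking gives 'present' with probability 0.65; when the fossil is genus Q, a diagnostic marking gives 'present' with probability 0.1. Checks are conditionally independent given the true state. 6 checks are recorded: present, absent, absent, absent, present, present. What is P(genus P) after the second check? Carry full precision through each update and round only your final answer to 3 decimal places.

After 'present': P(genus P) = 0.65·0.1500 / (0.65·0.1500 + 0.1·0.8500) ≈ 0.5342
After 'absent': P(genus P) = 0.35·0.5342 / (0.35·0.5342 + 0.9·0.4658) ≈ 0.3085

0.308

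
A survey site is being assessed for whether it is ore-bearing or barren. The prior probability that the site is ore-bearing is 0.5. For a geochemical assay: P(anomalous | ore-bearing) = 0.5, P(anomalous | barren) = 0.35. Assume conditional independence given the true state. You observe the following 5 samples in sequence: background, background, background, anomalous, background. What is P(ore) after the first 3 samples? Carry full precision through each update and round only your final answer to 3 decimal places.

0.313

After 'background': P(ore) = 0.5·0.5000 / (0.5·0.5000 + 0.65·0.5000) ≈ 0.4348
After 'background': P(ore) = 0.5·0.4348 / (0.5·0.4348 + 0.65·0.5652) ≈ 0.3717
After 'background': P(ore) = 0.5·0.3717 / (0.5·0.3717 + 0.65·0.6283) ≈ 0.3128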